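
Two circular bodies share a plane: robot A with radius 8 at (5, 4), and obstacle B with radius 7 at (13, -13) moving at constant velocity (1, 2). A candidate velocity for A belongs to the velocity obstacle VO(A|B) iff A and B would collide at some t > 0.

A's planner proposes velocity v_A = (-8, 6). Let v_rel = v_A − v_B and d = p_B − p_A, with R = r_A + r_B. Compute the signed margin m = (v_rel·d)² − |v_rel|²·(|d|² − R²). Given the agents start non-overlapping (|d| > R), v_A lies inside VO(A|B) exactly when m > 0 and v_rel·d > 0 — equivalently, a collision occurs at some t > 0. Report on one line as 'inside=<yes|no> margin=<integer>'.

d = (8, -17),  |d|² = 353;  R = 8+7 = 15,  c = 353−15² = 128
v_rel = (-9, 4),  |v_rel|² = 97;  v_rel·d = (-9)·(8) + (4)·(-17) = -140
97·t² + 280·t + 128 = 0  ⇒  m = (-140)² − 97·128 = 7184
m = 7184 > 0,  v_rel·d = -140 < 0  ⇒  outside

inside=no margin=7184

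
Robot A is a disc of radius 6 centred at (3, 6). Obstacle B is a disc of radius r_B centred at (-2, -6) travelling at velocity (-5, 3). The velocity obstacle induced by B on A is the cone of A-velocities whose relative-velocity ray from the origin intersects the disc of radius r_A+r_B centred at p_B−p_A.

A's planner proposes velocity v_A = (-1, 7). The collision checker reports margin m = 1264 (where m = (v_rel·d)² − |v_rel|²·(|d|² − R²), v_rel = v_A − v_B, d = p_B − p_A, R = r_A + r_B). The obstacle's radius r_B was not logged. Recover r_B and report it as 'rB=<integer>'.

m = 1264
d = (-5, -12);  v_rel = (4, 4),  |v_rel|² = 32
v_rel×d = (4)·(-12) − (4)·(-5) = -28
since m = R²·32 − (-28)²:  R² = (784 + 1264) / 32 = 64
R = √64 = 8  ⇒  r_B = 8 − 6 = 2

rB=2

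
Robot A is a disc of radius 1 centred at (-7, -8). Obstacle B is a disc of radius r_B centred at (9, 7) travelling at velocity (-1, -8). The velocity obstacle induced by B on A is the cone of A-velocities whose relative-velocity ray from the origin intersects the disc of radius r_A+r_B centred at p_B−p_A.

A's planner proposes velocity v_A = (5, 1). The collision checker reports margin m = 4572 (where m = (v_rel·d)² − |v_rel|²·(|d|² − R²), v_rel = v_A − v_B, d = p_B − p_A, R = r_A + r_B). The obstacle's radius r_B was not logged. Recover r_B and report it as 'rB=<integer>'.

m = 4572
d = (16, 15);  v_rel = (6, 9),  |v_rel|² = 117
v_rel×d = (6)·(15) − (9)·(16) = -54
since m = R²·117 − (-54)²:  R² = (2916 + 4572) / 117 = 64
R = √64 = 8  ⇒  r_B = 8 − 1 = 7

rB=7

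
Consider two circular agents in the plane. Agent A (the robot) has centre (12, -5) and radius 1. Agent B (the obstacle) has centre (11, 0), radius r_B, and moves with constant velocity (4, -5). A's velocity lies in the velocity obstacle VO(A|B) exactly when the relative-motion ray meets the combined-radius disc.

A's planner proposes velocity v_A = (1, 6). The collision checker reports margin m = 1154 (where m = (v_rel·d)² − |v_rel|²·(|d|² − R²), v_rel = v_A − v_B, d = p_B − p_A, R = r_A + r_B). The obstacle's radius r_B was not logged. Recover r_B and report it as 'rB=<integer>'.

m = 1154
d = (-1, 5);  v_rel = (-3, 11),  |v_rel|² = 130
v_rel×d = (-3)·(5) − (11)·(-1) = -4
since m = R²·130 − (-4)²:  R² = (16 + 1154) / 130 = 9
R = √9 = 3  ⇒  r_B = 3 − 1 = 2

rB=2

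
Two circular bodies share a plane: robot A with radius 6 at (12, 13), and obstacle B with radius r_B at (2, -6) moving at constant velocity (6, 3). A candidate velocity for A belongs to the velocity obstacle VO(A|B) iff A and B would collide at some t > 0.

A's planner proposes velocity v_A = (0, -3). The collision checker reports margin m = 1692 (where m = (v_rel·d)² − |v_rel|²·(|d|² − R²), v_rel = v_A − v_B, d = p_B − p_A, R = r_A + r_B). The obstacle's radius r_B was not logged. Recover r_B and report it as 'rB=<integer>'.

m = 1692
d = (-10, -19);  v_rel = (-6, -6),  |v_rel|² = 72
v_rel×d = (-6)·(-19) − (-6)·(-10) = 54
since m = R²·72 − 54²:  R² = (2916 + 1692) / 72 = 64
R = √64 = 8  ⇒  r_B = 8 − 6 = 2

rB=2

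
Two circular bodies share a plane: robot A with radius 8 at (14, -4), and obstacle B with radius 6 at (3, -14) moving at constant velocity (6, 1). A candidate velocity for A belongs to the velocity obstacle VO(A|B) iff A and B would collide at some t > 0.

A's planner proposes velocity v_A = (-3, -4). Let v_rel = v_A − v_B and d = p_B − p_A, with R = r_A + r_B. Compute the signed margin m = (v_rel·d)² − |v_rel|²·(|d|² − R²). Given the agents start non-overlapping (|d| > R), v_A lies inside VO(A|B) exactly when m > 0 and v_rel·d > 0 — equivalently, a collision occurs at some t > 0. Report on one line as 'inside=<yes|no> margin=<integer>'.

d = (-11, -10),  |d|² = 221;  R = 8+6 = 14,  c = 221−14² = 25
v_rel = (-9, -5),  |v_rel|² = 106;  v_rel·d = (-9)·(-11) + (-5)·(-10) = 149
106·t² − 298·t + 25 = 0  ⇒  m = 149² − 106·25 = 19551
m = 19551 > 0,  v_rel·d = 149 > 0  ⇒  inside

inside=yes margin=19551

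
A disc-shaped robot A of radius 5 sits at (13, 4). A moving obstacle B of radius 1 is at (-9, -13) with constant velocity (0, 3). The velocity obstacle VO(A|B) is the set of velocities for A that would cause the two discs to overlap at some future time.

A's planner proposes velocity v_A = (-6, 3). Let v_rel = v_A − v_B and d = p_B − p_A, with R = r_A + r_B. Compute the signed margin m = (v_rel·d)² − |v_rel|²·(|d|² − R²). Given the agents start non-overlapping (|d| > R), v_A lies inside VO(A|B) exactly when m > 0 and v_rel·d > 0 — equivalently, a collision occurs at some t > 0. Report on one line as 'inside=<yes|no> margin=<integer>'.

d = (-22, -17),  |d|² = 773;  R = 5+1 = 6,  c = 773−6² = 737
v_rel = (-6, 0),  |v_rel|² = 36;  v_rel·d = (-6)·(-22) + (0)·(-17) = 132
36·t² − 264·t + 737 = 0  ⇒  m = 132² − 36·737 = -9108
m = -9108 < 0,  v_rel·d = 132 > 0  ⇒  outside

inside=no margin=-9108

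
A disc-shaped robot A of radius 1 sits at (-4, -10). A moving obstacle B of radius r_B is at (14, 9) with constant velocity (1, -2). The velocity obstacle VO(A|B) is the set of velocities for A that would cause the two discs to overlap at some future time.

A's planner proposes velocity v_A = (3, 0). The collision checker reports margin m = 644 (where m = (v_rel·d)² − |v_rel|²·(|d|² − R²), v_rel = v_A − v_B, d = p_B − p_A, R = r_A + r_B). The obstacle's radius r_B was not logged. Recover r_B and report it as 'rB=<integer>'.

m = 644
d = (18, 19);  v_rel = (2, 2),  |v_rel|² = 8
v_rel×d = (2)·(19) − (2)·(18) = 2
since m = R²·8 − 2²:  R² = (4 + 644) / 8 = 81
R = √81 = 9  ⇒  r_B = 9 − 1 = 8

rB=8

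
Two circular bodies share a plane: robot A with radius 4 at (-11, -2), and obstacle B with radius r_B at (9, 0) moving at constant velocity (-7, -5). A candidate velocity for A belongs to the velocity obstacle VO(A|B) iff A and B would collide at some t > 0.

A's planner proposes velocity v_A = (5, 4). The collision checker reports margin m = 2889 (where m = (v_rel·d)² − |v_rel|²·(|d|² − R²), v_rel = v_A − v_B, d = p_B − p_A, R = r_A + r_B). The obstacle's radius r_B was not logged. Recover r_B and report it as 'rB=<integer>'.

m = 2889
d = (20, 2);  v_rel = (12, 9),  |v_rel|² = 225
v_rel×d = (12)·(2) − (9)·(20) = -156
since m = R²·225 − (-156)²:  R² = (24336 + 2889) / 225 = 121
R = √121 = 11  ⇒  r_B = 11 − 4 = 7

rB=7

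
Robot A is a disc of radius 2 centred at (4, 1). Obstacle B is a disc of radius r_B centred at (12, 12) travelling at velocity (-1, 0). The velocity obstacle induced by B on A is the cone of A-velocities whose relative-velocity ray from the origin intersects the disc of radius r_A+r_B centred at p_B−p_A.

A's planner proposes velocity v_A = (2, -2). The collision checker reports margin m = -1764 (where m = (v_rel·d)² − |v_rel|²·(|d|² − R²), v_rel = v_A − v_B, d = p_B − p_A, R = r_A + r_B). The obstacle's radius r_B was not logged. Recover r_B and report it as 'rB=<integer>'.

m = -1764
d = (8, 11);  v_rel = (3, -2),  |v_rel|² = 13
v_rel×d = (3)·(11) − (-2)·(8) = 49
since m = R²·13 − 49²:  R² = (2401 + -1764) / 13 = 49
R = √49 = 7  ⇒  r_B = 7 − 2 = 5

rB=5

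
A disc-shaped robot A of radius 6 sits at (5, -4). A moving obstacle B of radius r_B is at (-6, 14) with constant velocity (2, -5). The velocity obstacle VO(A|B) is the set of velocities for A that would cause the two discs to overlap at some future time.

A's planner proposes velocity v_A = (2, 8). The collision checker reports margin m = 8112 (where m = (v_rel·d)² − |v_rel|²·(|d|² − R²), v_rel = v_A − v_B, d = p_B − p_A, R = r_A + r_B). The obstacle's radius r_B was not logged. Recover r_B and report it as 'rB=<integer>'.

m = 8112
d = (-11, 18);  v_rel = (0, 13),  |v_rel|² = 169
v_rel×d = (0)·(18) − (13)·(-11) = 143
since m = R²·169 − 143²:  R² = (20449 + 8112) / 169 = 169
R = √169 = 13  ⇒  r_B = 13 − 6 = 7

rB=7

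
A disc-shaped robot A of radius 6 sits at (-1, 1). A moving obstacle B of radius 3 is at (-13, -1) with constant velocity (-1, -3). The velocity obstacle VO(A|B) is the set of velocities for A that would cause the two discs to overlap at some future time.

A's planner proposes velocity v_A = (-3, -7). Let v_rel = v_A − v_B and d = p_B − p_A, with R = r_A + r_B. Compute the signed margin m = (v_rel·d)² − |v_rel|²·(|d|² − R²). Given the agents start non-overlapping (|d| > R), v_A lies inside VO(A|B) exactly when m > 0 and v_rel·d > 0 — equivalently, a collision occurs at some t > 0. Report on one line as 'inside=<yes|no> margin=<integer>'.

d = (-12, -2),  |d|² = 148;  R = 6+3 = 9,  c = 148−9² = 67
v_rel = (-2, -4),  |v_rel|² = 20;  v_rel·d = (-2)·(-12) + (-4)·(-2) = 32
20·t² − 64·t + 67 = 0  ⇒  m = 32² − 20·67 = -316
m = -316 < 0,  v_rel·d = 32 > 0  ⇒  outside

inside=no margin=-316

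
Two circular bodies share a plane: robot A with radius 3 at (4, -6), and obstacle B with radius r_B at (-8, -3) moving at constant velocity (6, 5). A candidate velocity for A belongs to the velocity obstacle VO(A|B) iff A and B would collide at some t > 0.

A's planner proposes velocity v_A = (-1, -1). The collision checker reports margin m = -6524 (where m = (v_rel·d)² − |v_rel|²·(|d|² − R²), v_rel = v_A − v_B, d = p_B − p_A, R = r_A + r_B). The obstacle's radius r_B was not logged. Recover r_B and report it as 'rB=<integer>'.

m = -6524
d = (-12, 3);  v_rel = (-7, -6),  |v_rel|² = 85
v_rel×d = (-7)·(3) − (-6)·(-12) = -93
since m = R²·85 − (-93)²:  R² = (8649 + -6524) / 85 = 25
R = √25 = 5  ⇒  r_B = 5 − 3 = 2

rB=2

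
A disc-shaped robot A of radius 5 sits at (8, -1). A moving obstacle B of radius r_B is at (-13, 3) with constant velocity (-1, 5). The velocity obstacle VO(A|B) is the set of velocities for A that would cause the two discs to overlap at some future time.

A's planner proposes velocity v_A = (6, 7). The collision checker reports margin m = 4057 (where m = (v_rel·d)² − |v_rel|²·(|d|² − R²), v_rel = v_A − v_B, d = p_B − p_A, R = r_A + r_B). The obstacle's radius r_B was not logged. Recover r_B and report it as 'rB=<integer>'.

m = 4057
d = (-21, 4);  v_rel = (7, 2),  |v_rel|² = 53
v_rel×d = (7)·(4) − (2)·(-21) = 70
since m = R²·53 − 70²:  R² = (4900 + 4057) / 53 = 169
R = √169 = 13  ⇒  r_B = 13 − 5 = 8

rB=8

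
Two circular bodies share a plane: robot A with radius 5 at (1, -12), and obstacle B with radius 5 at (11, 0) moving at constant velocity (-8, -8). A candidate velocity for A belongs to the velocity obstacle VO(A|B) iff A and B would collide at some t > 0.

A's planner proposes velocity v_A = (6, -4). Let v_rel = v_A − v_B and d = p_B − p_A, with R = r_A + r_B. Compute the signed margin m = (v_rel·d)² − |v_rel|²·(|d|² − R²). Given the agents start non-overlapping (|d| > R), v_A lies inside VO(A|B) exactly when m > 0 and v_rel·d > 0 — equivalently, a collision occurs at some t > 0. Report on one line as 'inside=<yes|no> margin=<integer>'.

d = (10, 12),  |d|² = 244;  R = 5+5 = 10,  c = 244−10² = 144
v_rel = (14, 4),  |v_rel|² = 212;  v_rel·d = (14)·(10) + (4)·(12) = 188
212·t² − 376·t + 144 = 0  ⇒  m = 188² − 212·144 = 4816
m = 4816 > 0,  v_rel·d = 188 > 0  ⇒  inside

inside=yes margin=4816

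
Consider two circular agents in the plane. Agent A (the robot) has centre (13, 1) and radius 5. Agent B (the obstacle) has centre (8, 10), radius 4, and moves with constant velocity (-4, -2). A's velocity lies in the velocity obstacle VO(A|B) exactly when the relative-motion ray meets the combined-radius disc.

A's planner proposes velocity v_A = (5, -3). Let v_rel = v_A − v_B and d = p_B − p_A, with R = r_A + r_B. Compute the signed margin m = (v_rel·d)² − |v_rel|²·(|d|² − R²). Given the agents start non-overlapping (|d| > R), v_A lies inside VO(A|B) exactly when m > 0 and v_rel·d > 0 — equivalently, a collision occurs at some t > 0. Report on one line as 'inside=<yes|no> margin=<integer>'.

d = (-5, 9),  |d|² = 106;  R = 5+4 = 9,  c = 106−9² = 25
v_rel = (9, -1),  |v_rel|² = 82;  v_rel·d = (9)·(-5) + (-1)·(9) = -54
82·t² + 108·t + 25 = 0  ⇒  m = (-54)² − 82·25 = 866
m = 866 > 0,  v_rel·d = -54 < 0  ⇒  outside

inside=no margin=866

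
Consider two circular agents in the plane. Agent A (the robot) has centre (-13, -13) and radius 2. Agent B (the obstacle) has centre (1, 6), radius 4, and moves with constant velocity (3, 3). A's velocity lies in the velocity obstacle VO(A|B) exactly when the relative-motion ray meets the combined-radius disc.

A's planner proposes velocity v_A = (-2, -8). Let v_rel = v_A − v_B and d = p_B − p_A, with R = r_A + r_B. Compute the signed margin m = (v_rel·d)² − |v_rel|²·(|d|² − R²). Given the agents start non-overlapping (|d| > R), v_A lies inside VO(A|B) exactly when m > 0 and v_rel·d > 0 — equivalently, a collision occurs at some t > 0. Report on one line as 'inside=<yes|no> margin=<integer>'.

d = (14, 19),  |d|² = 557;  R = 2+4 = 6,  c = 557−6² = 521
v_rel = (-5, -11),  |v_rel|² = 146;  v_rel·d = (-5)·(14) + (-11)·(19) = -279
146·t² + 558·t + 521 = 0  ⇒  m = (-279)² − 146·521 = 1775
m = 1775 > 0,  v_rel·d = -279 < 0  ⇒  outside

inside=no margin=1775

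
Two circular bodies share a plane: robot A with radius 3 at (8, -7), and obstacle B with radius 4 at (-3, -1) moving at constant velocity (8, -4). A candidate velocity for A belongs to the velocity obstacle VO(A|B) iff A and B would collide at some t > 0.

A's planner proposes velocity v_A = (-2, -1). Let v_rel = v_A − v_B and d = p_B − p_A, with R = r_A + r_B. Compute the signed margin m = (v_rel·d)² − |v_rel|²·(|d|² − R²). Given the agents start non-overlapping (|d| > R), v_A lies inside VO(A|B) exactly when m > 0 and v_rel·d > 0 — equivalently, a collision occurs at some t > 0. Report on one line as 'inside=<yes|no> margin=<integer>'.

d = (-11, 6),  |d|² = 157;  R = 3+4 = 7,  c = 157−7² = 108
v_rel = (-10, 3),  |v_rel|² = 109;  v_rel·d = (-10)·(-11) + (3)·(6) = 128
109·t² − 256·t + 108 = 0  ⇒  m = 128² − 109·108 = 4612
m = 4612 > 0,  v_rel·d = 128 > 0  ⇒  inside

inside=yes margin=4612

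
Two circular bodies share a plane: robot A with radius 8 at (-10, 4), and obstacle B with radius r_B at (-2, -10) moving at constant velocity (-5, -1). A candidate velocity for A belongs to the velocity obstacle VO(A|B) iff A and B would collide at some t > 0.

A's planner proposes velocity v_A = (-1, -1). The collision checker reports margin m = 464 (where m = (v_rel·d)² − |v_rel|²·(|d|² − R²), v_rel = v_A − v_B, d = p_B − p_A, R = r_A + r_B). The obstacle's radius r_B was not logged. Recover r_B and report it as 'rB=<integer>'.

m = 464
d = (8, -14);  v_rel = (4, 0),  |v_rel|² = 16
v_rel×d = (4)·(-14) − (0)·(8) = -56
since m = R²·16 − (-56)²:  R² = (3136 + 464) / 16 = 225
R = √225 = 15  ⇒  r_B = 15 − 8 = 7

rB=7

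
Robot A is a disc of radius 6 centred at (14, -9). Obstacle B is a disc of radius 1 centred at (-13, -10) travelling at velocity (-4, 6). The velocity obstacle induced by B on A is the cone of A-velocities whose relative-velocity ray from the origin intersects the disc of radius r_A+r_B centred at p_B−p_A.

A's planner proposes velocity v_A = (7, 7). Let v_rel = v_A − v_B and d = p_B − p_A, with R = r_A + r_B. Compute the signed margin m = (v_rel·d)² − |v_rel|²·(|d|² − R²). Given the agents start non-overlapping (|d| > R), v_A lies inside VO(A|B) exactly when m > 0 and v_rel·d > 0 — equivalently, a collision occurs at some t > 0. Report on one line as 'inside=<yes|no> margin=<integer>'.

d = (-27, -1),  |d|² = 730;  R = 6+1 = 7,  c = 730−7² = 681
v_rel = (11, 1),  |v_rel|² = 122;  v_rel·d = (11)·(-27) + (1)·(-1) = -298
122·t² + 596·t + 681 = 0  ⇒  m = (-298)² − 122·681 = 5722
m = 5722 > 0,  v_rel·d = -298 < 0  ⇒  outside

inside=no margin=5722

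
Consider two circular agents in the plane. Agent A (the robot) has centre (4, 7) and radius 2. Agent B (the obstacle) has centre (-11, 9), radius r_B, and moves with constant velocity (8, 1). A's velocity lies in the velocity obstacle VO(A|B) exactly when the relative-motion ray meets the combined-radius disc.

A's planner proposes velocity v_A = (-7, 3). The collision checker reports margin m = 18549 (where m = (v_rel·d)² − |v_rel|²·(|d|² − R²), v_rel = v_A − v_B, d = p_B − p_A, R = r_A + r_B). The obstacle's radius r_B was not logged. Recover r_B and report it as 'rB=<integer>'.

m = 18549
d = (-15, 2);  v_rel = (-15, 2),  |v_rel|² = 229
v_rel×d = (-15)·(2) − (2)·(-15) = 0
since m = R²·229 − 0²:  R² = (0 + 18549) / 229 = 81
R = √81 = 9  ⇒  r_B = 9 − 2 = 7

rB=7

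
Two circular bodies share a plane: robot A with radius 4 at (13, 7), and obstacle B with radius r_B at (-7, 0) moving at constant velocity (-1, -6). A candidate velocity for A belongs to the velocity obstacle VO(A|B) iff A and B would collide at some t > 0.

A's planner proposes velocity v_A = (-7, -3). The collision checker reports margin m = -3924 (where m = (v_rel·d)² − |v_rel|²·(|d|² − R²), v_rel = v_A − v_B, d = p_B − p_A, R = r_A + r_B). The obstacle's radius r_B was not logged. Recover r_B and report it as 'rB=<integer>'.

m = -3924
d = (-20, -7);  v_rel = (-6, 3),  |v_rel|² = 45
v_rel×d = (-6)·(-7) − (3)·(-20) = 102
since m = R²·45 − 102²:  R² = (10404 + -3924) / 45 = 144
R = √144 = 12  ⇒  r_B = 12 − 4 = 8

rB=8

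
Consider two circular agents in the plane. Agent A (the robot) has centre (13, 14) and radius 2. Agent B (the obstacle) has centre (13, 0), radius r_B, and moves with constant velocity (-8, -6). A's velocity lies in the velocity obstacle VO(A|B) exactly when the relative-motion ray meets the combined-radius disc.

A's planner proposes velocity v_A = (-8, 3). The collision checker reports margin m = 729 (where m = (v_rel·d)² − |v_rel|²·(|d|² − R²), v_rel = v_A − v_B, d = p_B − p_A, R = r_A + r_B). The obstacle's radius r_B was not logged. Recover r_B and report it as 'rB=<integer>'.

m = 729
d = (0, -14);  v_rel = (0, 9),  |v_rel|² = 81
v_rel×d = (0)·(-14) − (9)·(0) = 0
since m = R²·81 − 0²:  R² = (0 + 729) / 81 = 9
R = √9 = 3  ⇒  r_B = 3 − 2 = 1

rB=1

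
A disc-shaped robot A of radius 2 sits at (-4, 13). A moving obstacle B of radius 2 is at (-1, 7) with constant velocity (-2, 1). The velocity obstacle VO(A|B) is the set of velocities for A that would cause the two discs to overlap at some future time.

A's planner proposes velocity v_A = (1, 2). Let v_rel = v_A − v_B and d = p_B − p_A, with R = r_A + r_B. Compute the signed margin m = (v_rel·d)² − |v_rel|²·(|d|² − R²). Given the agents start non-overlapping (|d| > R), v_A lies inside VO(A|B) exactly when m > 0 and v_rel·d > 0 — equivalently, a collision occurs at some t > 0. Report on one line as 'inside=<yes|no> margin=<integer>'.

d = (3, -6),  |d|² = 45;  R = 2+2 = 4,  c = 45−4² = 29
v_rel = (3, 1),  |v_rel|² = 10;  v_rel·d = (3)·(3) + (1)·(-6) = 3
10·t² − 6·t + 29 = 0  ⇒  m = 3² − 10·29 = -281
m = -281 < 0,  v_rel·d = 3 > 0  ⇒  outside

inside=no margin=-281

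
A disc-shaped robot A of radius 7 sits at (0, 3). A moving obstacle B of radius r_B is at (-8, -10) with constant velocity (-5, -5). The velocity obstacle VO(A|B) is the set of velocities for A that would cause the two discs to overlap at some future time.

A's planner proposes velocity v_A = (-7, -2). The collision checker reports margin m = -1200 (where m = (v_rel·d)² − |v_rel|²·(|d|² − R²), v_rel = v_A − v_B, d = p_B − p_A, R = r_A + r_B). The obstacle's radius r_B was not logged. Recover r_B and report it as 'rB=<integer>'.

m = -1200
d = (-8, -13);  v_rel = (-2, 3),  |v_rel|² = 13
v_rel×d = (-2)·(-13) − (3)·(-8) = 50
since m = R²·13 − 50²:  R² = (2500 + -1200) / 13 = 100
R = √100 = 10  ⇒  r_B = 10 − 7 = 3

rB=3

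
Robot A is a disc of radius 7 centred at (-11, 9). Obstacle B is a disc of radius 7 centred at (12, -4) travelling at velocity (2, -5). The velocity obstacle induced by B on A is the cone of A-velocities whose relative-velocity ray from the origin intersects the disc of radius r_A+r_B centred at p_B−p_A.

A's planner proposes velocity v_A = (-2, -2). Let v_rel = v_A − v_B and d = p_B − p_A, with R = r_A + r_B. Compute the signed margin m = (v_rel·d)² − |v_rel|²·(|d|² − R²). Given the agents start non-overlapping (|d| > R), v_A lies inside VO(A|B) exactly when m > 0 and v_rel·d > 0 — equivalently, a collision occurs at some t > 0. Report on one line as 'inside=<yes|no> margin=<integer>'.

d = (23, -13),  |d|² = 698;  R = 7+7 = 14,  c = 698−14² = 502
v_rel = (-4, 3),  |v_rel|² = 25;  v_rel·d = (-4)·(23) + (3)·(-13) = -131
25·t² + 262·t + 502 = 0  ⇒  m = (-131)² − 25·502 = 4611
m = 4611 > 0,  v_rel·d = -131 < 0  ⇒  outside

inside=no margin=4611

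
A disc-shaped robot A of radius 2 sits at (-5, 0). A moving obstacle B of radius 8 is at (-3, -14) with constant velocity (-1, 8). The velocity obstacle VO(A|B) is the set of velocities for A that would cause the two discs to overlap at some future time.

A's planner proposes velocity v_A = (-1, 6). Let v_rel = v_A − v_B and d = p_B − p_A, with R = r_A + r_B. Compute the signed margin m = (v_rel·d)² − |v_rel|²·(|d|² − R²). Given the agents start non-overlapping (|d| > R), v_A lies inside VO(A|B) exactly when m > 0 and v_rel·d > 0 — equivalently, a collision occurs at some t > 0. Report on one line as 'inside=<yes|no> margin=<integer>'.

d = (2, -14),  |d|² = 200;  R = 2+8 = 10,  c = 200−10² = 100
v_rel = (0, -2),  |v_rel|² = 4;  v_rel·d = (0)·(2) + (-2)·(-14) = 28
4·t² − 56·t + 100 = 0  ⇒  m = 28² − 4·100 = 384
m = 384 > 0,  v_rel·d = 28 > 0  ⇒  inside

inside=yes margin=384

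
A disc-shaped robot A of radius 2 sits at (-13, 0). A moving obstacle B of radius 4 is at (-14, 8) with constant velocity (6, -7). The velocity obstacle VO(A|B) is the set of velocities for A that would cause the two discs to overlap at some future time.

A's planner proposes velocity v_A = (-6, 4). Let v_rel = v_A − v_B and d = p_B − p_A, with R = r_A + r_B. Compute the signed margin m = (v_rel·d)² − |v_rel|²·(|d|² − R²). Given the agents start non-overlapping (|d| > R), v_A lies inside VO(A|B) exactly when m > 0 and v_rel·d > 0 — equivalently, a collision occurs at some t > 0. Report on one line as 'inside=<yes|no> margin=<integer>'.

d = (-1, 8),  |d|² = 65;  R = 2+4 = 6,  c = 65−6² = 29
v_rel = (-12, 11),  |v_rel|² = 265;  v_rel·d = (-12)·(-1) + (11)·(8) = 100
265·t² − 200·t + 29 = 0  ⇒  m = 100² − 265·29 = 2315
m = 2315 > 0,  v_rel·d = 100 > 0  ⇒  inside

inside=yes margin=2315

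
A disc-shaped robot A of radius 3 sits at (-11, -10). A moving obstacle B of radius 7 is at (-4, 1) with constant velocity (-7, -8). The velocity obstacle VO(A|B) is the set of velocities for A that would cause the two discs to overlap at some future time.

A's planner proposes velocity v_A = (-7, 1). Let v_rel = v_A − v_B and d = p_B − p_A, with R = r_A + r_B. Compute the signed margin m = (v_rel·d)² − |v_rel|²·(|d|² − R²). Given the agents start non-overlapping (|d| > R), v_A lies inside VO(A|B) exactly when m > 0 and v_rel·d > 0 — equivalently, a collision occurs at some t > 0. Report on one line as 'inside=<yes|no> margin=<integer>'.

d = (7, 11),  |d|² = 170;  R = 3+7 = 10,  c = 170−10² = 70
v_rel = (0, 9),  |v_rel|² = 81;  v_rel·d = (0)·(7) + (9)·(11) = 99
81·t² − 198·t + 70 = 0  ⇒  m = 99² − 81·70 = 4131
m = 4131 > 0,  v_rel·d = 99 > 0  ⇒  inside

inside=yes margin=4131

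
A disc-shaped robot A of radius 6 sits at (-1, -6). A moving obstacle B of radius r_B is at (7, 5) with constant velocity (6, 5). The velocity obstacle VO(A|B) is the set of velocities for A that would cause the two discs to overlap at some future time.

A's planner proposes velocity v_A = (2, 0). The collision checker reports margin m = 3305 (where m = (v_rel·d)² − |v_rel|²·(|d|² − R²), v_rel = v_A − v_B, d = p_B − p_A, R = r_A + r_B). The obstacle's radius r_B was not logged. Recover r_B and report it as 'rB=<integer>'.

m = 3305
d = (8, 11);  v_rel = (-4, -5),  |v_rel|² = 41
v_rel×d = (-4)·(11) − (-5)·(8) = -4
since m = R²·41 − (-4)²:  R² = (16 + 3305) / 41 = 81
R = √81 = 9  ⇒  r_B = 9 − 6 = 3

rB=3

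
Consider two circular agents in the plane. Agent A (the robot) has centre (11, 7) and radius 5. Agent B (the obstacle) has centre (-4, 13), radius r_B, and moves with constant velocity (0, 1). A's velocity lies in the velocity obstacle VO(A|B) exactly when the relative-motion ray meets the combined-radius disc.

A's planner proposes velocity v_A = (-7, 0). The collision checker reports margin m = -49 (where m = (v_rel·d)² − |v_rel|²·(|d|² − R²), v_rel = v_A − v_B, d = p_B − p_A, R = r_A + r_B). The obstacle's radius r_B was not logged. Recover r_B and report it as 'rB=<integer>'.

m = -49
d = (-15, 6);  v_rel = (-7, -1),  |v_rel|² = 50
v_rel×d = (-7)·(6) − (-1)·(-15) = -57
since m = R²·50 − (-57)²:  R² = (3249 + -49) / 50 = 64
R = √64 = 8  ⇒  r_B = 8 − 5 = 3

rB=3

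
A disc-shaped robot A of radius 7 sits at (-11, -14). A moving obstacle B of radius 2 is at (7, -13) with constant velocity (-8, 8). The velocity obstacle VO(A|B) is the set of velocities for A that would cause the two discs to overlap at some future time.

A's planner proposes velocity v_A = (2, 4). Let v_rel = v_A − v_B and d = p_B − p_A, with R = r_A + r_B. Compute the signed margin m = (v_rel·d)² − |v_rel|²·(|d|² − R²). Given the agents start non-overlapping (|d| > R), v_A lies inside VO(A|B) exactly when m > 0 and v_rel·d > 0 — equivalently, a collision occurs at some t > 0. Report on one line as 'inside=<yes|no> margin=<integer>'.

d = (18, 1),  |d|² = 325;  R = 7+2 = 9,  c = 325−9² = 244
v_rel = (10, -4),  |v_rel|² = 116;  v_rel·d = (10)·(18) + (-4)·(1) = 176
116·t² − 352·t + 244 = 0  ⇒  m = 176² − 116·244 = 2672
m = 2672 > 0,  v_rel·d = 176 > 0  ⇒  inside

inside=yes margin=2672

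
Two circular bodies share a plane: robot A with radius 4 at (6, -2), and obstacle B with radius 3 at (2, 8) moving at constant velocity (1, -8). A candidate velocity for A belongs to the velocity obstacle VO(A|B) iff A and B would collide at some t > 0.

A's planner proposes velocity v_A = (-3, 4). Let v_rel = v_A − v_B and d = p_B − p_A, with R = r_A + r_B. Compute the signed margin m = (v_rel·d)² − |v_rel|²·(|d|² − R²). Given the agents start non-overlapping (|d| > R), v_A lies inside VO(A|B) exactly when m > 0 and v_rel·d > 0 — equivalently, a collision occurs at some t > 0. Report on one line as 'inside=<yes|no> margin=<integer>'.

d = (-4, 10),  |d|² = 116;  R = 4+3 = 7,  c = 116−7² = 67
v_rel = (-4, 12),  |v_rel|² = 160;  v_rel·d = (-4)·(-4) + (12)·(10) = 136
160·t² − 272·t + 67 = 0  ⇒  m = 136² − 160·67 = 7776
m = 7776 > 0,  v_rel·d = 136 > 0  ⇒  inside

inside=yes margin=7776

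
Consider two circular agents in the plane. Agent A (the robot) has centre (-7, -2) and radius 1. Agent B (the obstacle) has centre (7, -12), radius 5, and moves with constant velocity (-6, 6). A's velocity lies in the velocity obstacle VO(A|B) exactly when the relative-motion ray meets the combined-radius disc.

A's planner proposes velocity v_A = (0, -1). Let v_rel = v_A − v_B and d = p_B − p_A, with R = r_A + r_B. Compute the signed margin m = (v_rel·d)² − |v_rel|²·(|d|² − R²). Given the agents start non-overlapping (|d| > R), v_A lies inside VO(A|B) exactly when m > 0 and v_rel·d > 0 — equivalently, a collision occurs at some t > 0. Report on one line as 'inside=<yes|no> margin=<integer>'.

d = (14, -10),  |d|² = 296;  R = 1+5 = 6,  c = 296−6² = 260
v_rel = (6, -7),  |v_rel|² = 85;  v_rel·d = (6)·(14) + (-7)·(-10) = 154
85·t² − 308·t + 260 = 0  ⇒  m = 154² − 85·260 = 1616
m = 1616 > 0,  v_rel·d = 154 > 0  ⇒  inside

inside=yes margin=1616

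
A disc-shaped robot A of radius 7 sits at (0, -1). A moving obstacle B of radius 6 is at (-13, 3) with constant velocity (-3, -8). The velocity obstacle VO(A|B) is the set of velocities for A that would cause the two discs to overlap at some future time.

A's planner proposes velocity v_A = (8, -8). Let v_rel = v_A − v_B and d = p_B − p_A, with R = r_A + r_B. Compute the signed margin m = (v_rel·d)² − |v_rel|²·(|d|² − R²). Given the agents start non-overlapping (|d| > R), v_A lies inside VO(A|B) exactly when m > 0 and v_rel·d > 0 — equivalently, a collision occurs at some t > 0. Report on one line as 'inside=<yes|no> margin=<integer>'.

d = (-13, 4),  |d|² = 185;  R = 7+6 = 13,  c = 185−13² = 16
v_rel = (11, 0),  |v_rel|² = 121;  v_rel·d = (11)·(-13) + (0)·(4) = -143
121·t² + 286·t + 16 = 0  ⇒  m = (-143)² − 121·16 = 18513
m = 18513 > 0,  v_rel·d = -143 < 0  ⇒  outside

inside=no margin=18513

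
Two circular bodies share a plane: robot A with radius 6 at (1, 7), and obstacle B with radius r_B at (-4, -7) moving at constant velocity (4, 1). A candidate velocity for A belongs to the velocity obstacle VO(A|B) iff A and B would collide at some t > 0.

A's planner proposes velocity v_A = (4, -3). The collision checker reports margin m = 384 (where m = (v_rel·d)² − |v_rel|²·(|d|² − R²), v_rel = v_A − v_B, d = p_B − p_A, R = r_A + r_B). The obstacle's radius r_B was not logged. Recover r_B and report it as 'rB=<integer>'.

m = 384
d = (-5, -14);  v_rel = (0, -4),  |v_rel|² = 16
v_rel×d = (0)·(-14) − (-4)·(-5) = -20
since m = R²·16 − (-20)²:  R² = (400 + 384) / 16 = 49
R = √49 = 7  ⇒  r_B = 7 − 6 = 1

rB=1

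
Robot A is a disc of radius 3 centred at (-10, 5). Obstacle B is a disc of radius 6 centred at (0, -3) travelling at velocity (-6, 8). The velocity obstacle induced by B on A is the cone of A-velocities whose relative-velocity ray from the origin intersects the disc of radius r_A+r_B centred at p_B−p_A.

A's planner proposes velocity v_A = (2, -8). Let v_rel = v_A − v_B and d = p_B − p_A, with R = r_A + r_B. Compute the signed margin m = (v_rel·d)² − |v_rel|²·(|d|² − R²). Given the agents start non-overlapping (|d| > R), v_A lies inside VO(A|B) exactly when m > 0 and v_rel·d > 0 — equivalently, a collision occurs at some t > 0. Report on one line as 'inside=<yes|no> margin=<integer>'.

d = (10, -8),  |d|² = 164;  R = 3+6 = 9,  c = 164−9² = 83
v_rel = (8, -16),  |v_rel|² = 320;  v_rel·d = (8)·(10) + (-16)·(-8) = 208
320·t² − 416·t + 83 = 0  ⇒  m = 208² − 320·83 = 16704
m = 16704 > 0,  v_rel·d = 208 > 0  ⇒  inside

inside=yes margin=16704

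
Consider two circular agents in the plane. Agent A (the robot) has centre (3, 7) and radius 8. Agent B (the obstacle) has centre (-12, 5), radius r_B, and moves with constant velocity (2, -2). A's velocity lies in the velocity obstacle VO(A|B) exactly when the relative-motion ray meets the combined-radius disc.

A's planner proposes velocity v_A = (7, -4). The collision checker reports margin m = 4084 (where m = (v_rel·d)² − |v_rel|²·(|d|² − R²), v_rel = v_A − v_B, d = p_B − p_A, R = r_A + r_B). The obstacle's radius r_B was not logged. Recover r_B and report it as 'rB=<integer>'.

m = 4084
d = (-15, -2);  v_rel = (5, -2),  |v_rel|² = 29
v_rel×d = (5)·(-2) − (-2)·(-15) = -40
since m = R²·29 − (-40)²:  R² = (1600 + 4084) / 29 = 196
R = √196 = 14  ⇒  r_B = 14 − 8 = 6

rB=6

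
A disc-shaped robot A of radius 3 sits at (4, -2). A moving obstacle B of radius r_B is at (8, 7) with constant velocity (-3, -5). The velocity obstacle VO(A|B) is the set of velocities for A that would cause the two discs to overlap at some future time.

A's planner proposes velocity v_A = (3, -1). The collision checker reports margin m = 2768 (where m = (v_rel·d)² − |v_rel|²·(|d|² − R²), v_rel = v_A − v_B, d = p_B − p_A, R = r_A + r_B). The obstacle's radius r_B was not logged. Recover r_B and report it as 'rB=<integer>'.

m = 2768
d = (4, 9);  v_rel = (6, 4),  |v_rel|² = 52
v_rel×d = (6)·(9) − (4)·(4) = 38
since m = R²·52 − 38²:  R² = (1444 + 2768) / 52 = 81
R = √81 = 9  ⇒  r_B = 9 − 3 = 6

rB=6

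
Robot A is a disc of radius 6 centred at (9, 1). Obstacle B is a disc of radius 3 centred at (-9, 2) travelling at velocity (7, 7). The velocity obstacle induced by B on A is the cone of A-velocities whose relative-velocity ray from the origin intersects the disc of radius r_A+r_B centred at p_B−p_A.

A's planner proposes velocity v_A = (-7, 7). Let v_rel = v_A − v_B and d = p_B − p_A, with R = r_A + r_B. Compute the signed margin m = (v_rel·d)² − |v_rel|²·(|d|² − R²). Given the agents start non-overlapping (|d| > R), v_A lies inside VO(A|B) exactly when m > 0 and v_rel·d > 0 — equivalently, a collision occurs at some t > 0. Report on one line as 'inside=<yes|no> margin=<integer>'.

d = (-18, 1),  |d|² = 325;  R = 6+3 = 9,  c = 325−9² = 244
v_rel = (-14, 0),  |v_rel|² = 196;  v_rel·d = (-14)·(-18) + (0)·(1) = 252
196·t² − 504·t + 244 = 0  ⇒  m = 252² − 196·244 = 15680
m = 15680 > 0,  v_rel·d = 252 > 0  ⇒  inside

inside=yes margin=15680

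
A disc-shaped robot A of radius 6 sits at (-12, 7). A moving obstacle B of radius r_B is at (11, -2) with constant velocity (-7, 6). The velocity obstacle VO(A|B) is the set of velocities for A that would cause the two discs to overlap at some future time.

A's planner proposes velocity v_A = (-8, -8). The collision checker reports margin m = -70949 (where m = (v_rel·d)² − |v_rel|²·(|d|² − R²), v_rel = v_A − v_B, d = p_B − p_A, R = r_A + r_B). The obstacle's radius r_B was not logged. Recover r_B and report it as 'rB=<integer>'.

m = -70949
d = (23, -9);  v_rel = (-1, -14),  |v_rel|² = 197
v_rel×d = (-1)·(-9) − (-14)·(23) = 331
since m = R²·197 − 331²:  R² = (109561 + -70949) / 197 = 196
R = √196 = 14  ⇒  r_B = 14 − 6 = 8

rB=8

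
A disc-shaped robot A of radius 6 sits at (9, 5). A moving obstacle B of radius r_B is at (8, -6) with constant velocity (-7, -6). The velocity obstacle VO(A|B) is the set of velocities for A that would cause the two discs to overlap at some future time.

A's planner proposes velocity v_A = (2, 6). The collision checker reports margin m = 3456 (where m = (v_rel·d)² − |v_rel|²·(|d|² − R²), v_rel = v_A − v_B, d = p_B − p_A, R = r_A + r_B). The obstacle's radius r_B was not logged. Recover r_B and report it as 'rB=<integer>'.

m = 3456
d = (-1, -11);  v_rel = (9, 12),  |v_rel|² = 225
v_rel×d = (9)·(-11) − (12)·(-1) = -87
since m = R²·225 − (-87)²:  R² = (7569 + 3456) / 225 = 49
R = √49 = 7  ⇒  r_B = 7 − 6 = 1

rB=1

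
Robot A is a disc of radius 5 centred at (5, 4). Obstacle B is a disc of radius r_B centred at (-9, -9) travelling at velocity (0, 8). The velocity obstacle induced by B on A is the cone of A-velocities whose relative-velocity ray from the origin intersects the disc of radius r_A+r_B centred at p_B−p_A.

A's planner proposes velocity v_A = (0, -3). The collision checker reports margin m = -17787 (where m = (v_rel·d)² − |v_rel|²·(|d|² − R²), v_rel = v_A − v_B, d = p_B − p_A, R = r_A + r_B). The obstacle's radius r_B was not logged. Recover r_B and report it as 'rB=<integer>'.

m = -17787
d = (-14, -13);  v_rel = (0, -11),  |v_rel|² = 121
v_rel×d = (0)·(-13) − (-11)·(-14) = -154
since m = R²·121 − (-154)²:  R² = (23716 + -17787) / 121 = 49
R = √49 = 7  ⇒  r_B = 7 − 5 = 2

rB=2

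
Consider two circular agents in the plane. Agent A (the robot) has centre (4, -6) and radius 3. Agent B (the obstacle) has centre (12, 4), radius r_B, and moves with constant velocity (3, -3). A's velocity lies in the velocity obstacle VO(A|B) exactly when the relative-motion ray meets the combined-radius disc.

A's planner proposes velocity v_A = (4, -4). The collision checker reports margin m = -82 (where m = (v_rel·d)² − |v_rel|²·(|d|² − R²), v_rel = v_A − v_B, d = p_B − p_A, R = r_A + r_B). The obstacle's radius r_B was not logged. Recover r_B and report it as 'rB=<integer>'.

m = -82
d = (8, 10);  v_rel = (1, -1),  |v_rel|² = 2
v_rel×d = (1)·(10) − (-1)·(8) = 18
since m = R²·2 − 18²:  R² = (324 + -82) / 2 = 121
R = √121 = 11  ⇒  r_B = 11 − 3 = 8

rB=8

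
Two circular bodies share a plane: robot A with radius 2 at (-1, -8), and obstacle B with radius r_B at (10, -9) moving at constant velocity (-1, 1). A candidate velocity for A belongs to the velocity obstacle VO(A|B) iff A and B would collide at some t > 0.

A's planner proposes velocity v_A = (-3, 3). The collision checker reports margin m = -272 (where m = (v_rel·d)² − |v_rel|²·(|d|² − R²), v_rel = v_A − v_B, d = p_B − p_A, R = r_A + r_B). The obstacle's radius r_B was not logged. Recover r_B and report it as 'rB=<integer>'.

m = -272
d = (11, -1);  v_rel = (-2, 2),  |v_rel|² = 8
v_rel×d = (-2)·(-1) − (2)·(11) = -20
since m = R²·8 − (-20)²:  R² = (400 + -272) / 8 = 16
R = √16 = 4  ⇒  r_B = 4 − 2 = 2

rB=2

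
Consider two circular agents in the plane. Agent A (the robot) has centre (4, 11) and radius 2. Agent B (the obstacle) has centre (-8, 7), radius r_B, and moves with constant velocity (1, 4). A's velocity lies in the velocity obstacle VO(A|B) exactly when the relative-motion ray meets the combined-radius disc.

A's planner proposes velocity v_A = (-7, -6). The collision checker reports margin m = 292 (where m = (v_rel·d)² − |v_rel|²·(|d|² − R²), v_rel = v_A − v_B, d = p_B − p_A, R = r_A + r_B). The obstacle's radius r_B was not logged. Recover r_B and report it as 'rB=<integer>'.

m = 292
d = (-12, -4);  v_rel = (-8, -10),  |v_rel|² = 164
v_rel×d = (-8)·(-4) − (-10)·(-12) = -88
since m = R²·164 − (-88)²:  R² = (7744 + 292) / 164 = 49
R = √49 = 7  ⇒  r_B = 7 − 2 = 5

rB=5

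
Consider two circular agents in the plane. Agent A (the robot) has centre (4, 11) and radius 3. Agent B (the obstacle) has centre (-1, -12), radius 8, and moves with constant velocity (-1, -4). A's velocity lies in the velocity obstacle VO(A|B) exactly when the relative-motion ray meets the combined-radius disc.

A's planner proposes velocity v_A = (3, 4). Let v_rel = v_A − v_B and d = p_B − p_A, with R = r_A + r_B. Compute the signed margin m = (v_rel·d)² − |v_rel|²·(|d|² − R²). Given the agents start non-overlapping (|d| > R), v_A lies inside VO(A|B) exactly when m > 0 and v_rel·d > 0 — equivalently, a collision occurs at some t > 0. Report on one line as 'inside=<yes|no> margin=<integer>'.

d = (-5, -23),  |d|² = 554;  R = 3+8 = 11,  c = 554−11² = 433
v_rel = (4, 8),  |v_rel|² = 80;  v_rel·d = (4)·(-5) + (8)·(-23) = -204
80·t² + 408·t + 433 = 0  ⇒  m = (-204)² − 80·433 = 6976
m = 6976 > 0,  v_rel·d = -204 < 0  ⇒  outside

inside=no margin=6976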